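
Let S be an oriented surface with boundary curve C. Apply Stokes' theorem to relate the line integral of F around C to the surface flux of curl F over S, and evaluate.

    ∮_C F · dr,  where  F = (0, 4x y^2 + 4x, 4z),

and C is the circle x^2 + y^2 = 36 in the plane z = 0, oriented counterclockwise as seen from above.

Let S be the flat disk x^2 + y^2 ≤ 36 in the plane z = 0, with upward unit normal n̂ = ẑ. By Stokes' theorem,

    ∮_C F · dr = ∬_S (∇ × F) · n̂ dS = ∬_D (curl F)_z dA,

where D is the disk x^2 + y^2 ≤ 36.

Compute the curl of F = (0, 4x y^2 + 4x, 4z):
    (∇ × F)_x = ∂F_z/∂y - ∂F_y/∂z = 0,
    (∇ × F)_y = ∂F_x/∂z - ∂F_z/∂x = 0,
    (∇ × F)_z = ∂F_y/∂x - ∂F_x/∂y = 4y^2 + 4.

On z = 0, (curl F)_z = 4y^2 + 4.

Convert to polar (x = r cos θ, y = r sin θ, dA = r dr dθ); the integrand becomes 4r^2sin(θ)^2 + 4, so

    ∬_D (curl F)_z dA = ∫_0^{2π} ∫_0^{6} (4r^2sin(θ)^2 + 4) · r dr dθ.

Inner (r from 0 to 6): 1296sin(θ)^2 + 72.
Outer (θ from 0 to 2π): 1440π.

Therefore ∮_C F · dr = 1440π.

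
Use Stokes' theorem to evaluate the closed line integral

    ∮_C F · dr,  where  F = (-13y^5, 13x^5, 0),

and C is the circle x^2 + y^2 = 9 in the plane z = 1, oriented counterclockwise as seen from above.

Let S be the flat disk x^2 + y^2 ≤ 9 in the plane z = 1, with upward unit normal n̂ = ẑ. By Stokes' theorem,

    ∮_C F · dr = ∬_S (∇ × F) · n̂ dS = ∬_D (curl F)_z dA,

where D is the disk x^2 + y^2 ≤ 9.

Compute the curl of F = (-13y^5, 13x^5, 0):
    (∇ × F)_x = ∂F_z/∂y - ∂F_y/∂z = 0,
    (∇ × F)_y = ∂F_x/∂z - ∂F_z/∂x = 0,
    (∇ × F)_z = ∂F_y/∂x - ∂F_x/∂y = 65x^4 + 65y^4.

On z = 1, (curl F)_z = 65x^4 + 65y^4.

Convert to polar (x = r cos θ, y = r sin θ, dA = r dr dθ); the integrand becomes 65r^4(sin(θ)^4 + cos(θ)^4), so

    ∬_D (curl F)_z dA = ∫_0^{2π} ∫_0^{3} (65r^4(sin(θ)^4 + cos(θ)^4)) · r dr dθ.

Inner (r from 0 to 3): 15795sin(θ)^4/2 + 15795cos(θ)^4/2.
Outer (θ from 0 to 2π): 47385π/4.

Therefore ∮_C F · dr = 47385π/4.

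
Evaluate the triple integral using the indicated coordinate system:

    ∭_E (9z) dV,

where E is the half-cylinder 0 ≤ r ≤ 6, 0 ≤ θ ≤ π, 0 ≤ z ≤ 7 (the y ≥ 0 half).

In cylindrical coordinates, x = r cos(θ), y = r sin(θ), z = z, and dV = r dr dθ dz.

The integrand becomes 9z, so

    ∭_E (9z) dV = ∫_{0}^{π} ∫_{0}^{6} ∫_{0}^{7} (9z) · r dz dr dθ.

Inner (z): 441r/2.
Middle (r from 0 to 6): 3969.
Outer (θ): 3969π.

Therefore the triple integral equals 3969π.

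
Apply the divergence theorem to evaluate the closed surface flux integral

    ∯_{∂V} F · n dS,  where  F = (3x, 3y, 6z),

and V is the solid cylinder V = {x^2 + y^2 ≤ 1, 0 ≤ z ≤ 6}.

By the divergence theorem,

    ∯_{∂V} F · n dS = ∭_V (∇ · F) dV.

Compute the divergence:
    ∇ · F = ∂F_x/∂x + ∂F_y/∂y + ∂F_z/∂z = 3 + 3 + 6 = 12.

In cylindrical coordinates, x = r cos(θ), y = r sin(θ), z = z, dV = r dr dθ dz, with 0 ≤ r ≤ 1, 0 ≤ θ ≤ 2π, 0 ≤ z ≤ 6.

The integrand, after substitution and multiplying by the volume element, becomes (12) · r, so

    ∭_V (∇·F) dV = ∫_0^{2π} ∫_0^{1} ∫_0^{6} (12) · r dz dr dθ.

Inner (z from 0 to 6): 72r.
Middle (r from 0 to 1): 36.
Outer (θ from 0 to 2π): 72π.

Therefore ∯_{∂V} F · n dS = 72π.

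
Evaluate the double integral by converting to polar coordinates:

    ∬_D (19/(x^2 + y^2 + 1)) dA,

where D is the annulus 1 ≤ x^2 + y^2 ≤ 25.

The region D is 1 ≤ r ≤ 5, 0 ≤ θ ≤ 2π in polar coordinates, where x = r cos(θ), y = r sin(θ), and dA = r dr dθ.

Under the substitution, the integrand becomes 19/(r^2 + 1), so

    ∬_D (19/(x^2 + y^2 + 1)) dA = ∫_{0}^{2π} ∫_{1}^{5} (19/(r^2 + 1)) · r dr dθ.

Inner integral (in r): ∫_{1}^{5} (19/(r^2 + 1)) · r dr = 19log(13)/2.

Outer integral (in θ): ∫_{0}^{2π} (19log(13)/2) dθ = 19π log(13).

Therefore ∬_D (19/(x^2 + y^2 + 1)) dA = 19π log(13).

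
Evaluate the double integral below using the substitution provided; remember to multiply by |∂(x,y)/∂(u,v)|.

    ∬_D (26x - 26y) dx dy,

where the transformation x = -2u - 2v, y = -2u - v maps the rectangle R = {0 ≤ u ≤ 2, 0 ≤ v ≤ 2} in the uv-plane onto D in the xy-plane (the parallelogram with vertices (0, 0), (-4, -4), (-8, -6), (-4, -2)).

Compute the Jacobian determinant of (x, y) with respect to (u, v):

    ∂(x,y)/∂(u,v) = | -2  -2 | = (-2)(-1) - (-2)(-2) = -2.
                   | -2  -1 |

Its absolute value is |J| = 2 (the area scaling factor).

Substituting x = -2u - 2v, y = -2u - v into the integrand,

    26x - 26y → -26v,

so the integral becomes

    ∬_R (-26v) · |J| du dv = ∫_0^2 ∫_0^2 (-52v) dv du.

Inner (v): -104.
Outer (u): -208.

Therefore ∬_D (26x - 26y) dx dy = -208.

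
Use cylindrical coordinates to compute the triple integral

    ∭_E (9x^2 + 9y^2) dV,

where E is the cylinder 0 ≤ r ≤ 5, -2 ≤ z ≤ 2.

In cylindrical coordinates, x = r cos(θ), y = r sin(θ), z = z, and dV = r dr dθ dz.

The integrand becomes 9r^2, so

    ∭_E (9x^2 + 9y^2) dV = ∫_{0}^{2π} ∫_{0}^{5} ∫_{-2}^{2} (9r^2) · r dz dr dθ.

Inner (z): 36r^3.
Middle (r from 0 to 5): 5625.
Outer (θ): 11250π.

Therefore the triple integral equals 11250π.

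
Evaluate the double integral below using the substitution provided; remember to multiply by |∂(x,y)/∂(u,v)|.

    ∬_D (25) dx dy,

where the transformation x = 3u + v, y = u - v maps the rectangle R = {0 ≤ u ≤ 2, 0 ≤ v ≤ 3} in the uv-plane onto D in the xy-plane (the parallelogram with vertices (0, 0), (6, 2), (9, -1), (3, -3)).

Compute the Jacobian determinant of (x, y) with respect to (u, v):

    ∂(x,y)/∂(u,v) = | 3  1 | = (3)(-1) - (1)(1) = -4.
                   | 1  -1 |

Its absolute value is |J| = 4 (the area scaling factor).

Substituting x = 3u + v, y = u - v into the integrand,

    25 → 25,

so the integral becomes

    ∬_R (25) · |J| du dv = ∫_0^2 ∫_0^3 (100) dv du.

Inner (v): 300.
Outer (u): 600.

Therefore ∬_D (25) dx dy = 600.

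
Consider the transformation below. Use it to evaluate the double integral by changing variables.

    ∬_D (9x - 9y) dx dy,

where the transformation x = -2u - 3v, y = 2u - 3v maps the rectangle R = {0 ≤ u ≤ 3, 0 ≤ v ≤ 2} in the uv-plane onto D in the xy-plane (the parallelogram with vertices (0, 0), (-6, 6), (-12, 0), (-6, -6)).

Compute the Jacobian determinant of (x, y) with respect to (u, v):

    ∂(x,y)/∂(u,v) = | -2  -3 | = (-2)(-3) - (-3)(2) = 12.
                   | 2  -3 |

Its absolute value is |J| = 12 (the area scaling factor).

Substituting x = -2u - 3v, y = 2u - 3v into the integrand,

    9x - 9y → -36u,

so the integral becomes

    ∬_R (-36u) · |J| du dv = ∫_0^3 ∫_0^2 (-432u) dv du.

Inner (v): -864u.
Outer (u): -3888.

Therefore ∬_D (9x - 9y) dx dy = -3888.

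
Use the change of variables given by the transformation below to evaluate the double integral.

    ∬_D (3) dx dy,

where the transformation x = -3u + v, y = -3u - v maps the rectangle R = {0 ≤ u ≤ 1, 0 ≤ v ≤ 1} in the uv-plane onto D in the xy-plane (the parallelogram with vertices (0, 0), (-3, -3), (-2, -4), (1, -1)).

Compute the Jacobian determinant of (x, y) with respect to (u, v):

    ∂(x,y)/∂(u,v) = | -3  1 | = (-3)(-1) - (1)(-3) = 6.
                   | -3  -1 |

Its absolute value is |J| = 6 (the area scaling factor).

Substituting x = -3u + v, y = -3u - v into the integrand,

    3 → 3,

so the integral becomes

    ∬_R (3) · |J| du dv = ∫_0^1 ∫_0^1 (18) dv du.

Inner (v): 18.
Outer (u): 18.

Therefore ∬_D (3) dx dy = 18.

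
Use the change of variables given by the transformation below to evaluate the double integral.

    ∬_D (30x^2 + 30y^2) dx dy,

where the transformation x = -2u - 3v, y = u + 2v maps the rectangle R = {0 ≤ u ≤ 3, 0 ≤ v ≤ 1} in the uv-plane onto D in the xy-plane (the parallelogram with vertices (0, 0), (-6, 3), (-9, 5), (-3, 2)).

Compute the Jacobian determinant of (x, y) with respect to (u, v):

    ∂(x,y)/∂(u,v) = | -2  -3 | = (-2)(2) - (-3)(1) = -1.
                   | 1  2 |

Its absolute value is |J| = 1 (the area scaling factor).

Substituting x = -2u - 3v, y = u + 2v into the integrand,

    30x^2 + 30y^2 → 150u^2 + 480u v + 390v^2,

so the integral becomes

    ∬_R (150u^2 + 480u v + 390v^2) · |J| du dv = ∫_0^3 ∫_0^1 (150u^2 + 480u v + 390v^2) dv du.

Inner (v): 150u^2 + 240u + 130.
Outer (u): 2820.

Therefore ∬_D (30x^2 + 30y^2) dx dy = 2820.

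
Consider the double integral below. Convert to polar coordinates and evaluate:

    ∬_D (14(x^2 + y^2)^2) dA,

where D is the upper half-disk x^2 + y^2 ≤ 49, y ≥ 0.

The region D is 0 ≤ r ≤ 7, 0 ≤ θ ≤ π in polar coordinates, where x = r cos(θ), y = r sin(θ), and dA = r dr dθ.

Under the substitution, the integrand becomes 14r^4, so

    ∬_D (14(x^2 + y^2)^2) dA = ∫_{0}^{π} ∫_{0}^{7} (14r^4) · r dr dθ.

Inner integral (in r): ∫_{0}^{7} (14r^4) · r dr = 823543/3.

Outer integral (in θ): ∫_{0}^{π} (823543/3) dθ = 823543π/3.

Therefore ∬_D (14(x^2 + y^2)^2) dA = 823543π/3.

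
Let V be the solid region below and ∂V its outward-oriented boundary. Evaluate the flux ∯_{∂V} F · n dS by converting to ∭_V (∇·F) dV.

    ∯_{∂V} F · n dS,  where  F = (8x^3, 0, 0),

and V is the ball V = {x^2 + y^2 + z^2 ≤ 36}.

By the divergence theorem,

    ∯_{∂V} F · n dS = ∭_V (∇ · F) dV.

Compute the divergence:
    ∇ · F = ∂F_x/∂x + ∂F_y/∂y + ∂F_z/∂z = 24x^2 + 0 + 0 = 24x^2.

In spherical coordinates, x = ρ sin(φ) cos(θ), y = ρ sin(φ) sin(θ), z = ρ cos(φ), dV = ρ^2 sin(φ) dρ dφ dθ, with 0 ≤ ρ ≤ 6, 0 ≤ φ ≤ π, 0 ≤ θ ≤ 2π.

The integrand, after substitution and multiplying by the volume element, becomes (24ρ^2sin(φ)^2cos(θ)^2) · ρ^2 sin(φ), so

    ∭_V (∇·F) dV = ∫_0^{2π} ∫_0^{π} ∫_0^{6} (24ρ^2sin(φ)^2cos(θ)^2) · ρ^2 sin(φ) dρ dφ dθ.

Inner (ρ from 0 to 6): 186624sin(φ)^3cos(θ)^2/5.
Middle (φ from 0 to π): 248832cos(θ)^2/5.
Outer (θ from 0 to 2π): 248832π/5.

Therefore ∯_{∂V} F · n dS = 248832π/5.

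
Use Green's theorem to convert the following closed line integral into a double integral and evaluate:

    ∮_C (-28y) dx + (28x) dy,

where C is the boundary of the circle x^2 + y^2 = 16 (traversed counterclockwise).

Green's theorem converts the closed line integral into a double integral over the enclosed region D:

    ∮_C P dx + Q dy = ∬_D (∂Q/∂x - ∂P/∂y) dA.

Here P = -28y, Q = 28x, so

    ∂Q/∂x = 28,    ∂P/∂y = -28,
    ∂Q/∂x - ∂P/∂y = 56.

D is the region x^2 + y^2 ≤ 16. Evaluating the double integral:

In polar coordinates (x = r cos θ, y = r sin θ, dA = r dr dθ) the integrand becomes 56, so

    ∬_D (56) dA = ∫_0^{2π} ∫_0^{4} (56) · r dr dθ.

Inner (r from 0 to 4): 448.
Outer (θ from 0 to 2π): 896π.

Therefore ∮_C P dx + Q dy = 896π.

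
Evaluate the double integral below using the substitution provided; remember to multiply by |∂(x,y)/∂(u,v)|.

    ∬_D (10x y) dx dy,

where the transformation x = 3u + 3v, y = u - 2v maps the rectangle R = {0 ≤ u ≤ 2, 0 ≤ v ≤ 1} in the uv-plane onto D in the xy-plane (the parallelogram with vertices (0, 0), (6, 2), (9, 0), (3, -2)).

Compute the Jacobian determinant of (x, y) with respect to (u, v):

    ∂(x,y)/∂(u,v) = | 3  3 | = (3)(-2) - (3)(1) = -9.
                   | 1  -2 |

Its absolute value is |J| = 9 (the area scaling factor).

Substituting x = 3u + 3v, y = u - 2v into the integrand,

    10x y → 30u^2 - 30u v - 60v^2,

so the integral becomes

    ∬_R (30u^2 - 30u v - 60v^2) · |J| du dv = ∫_0^2 ∫_0^1 (270u^2 - 270u v - 540v^2) dv du.

Inner (v): 270u^2 - 135u - 180.
Outer (u): 90.

Therefore ∬_D (10x y) dx dy = 90.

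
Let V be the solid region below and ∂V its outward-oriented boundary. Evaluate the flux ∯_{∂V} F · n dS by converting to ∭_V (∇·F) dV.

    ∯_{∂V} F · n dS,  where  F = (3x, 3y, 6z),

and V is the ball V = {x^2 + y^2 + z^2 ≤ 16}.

By the divergence theorem,

    ∯_{∂V} F · n dS = ∭_V (∇ · F) dV.

Compute the divergence:
    ∇ · F = ∂F_x/∂x + ∂F_y/∂y + ∂F_z/∂z = 3 + 3 + 6 = 12.

In spherical coordinates, x = ρ sin(φ) cos(θ), y = ρ sin(φ) sin(θ), z = ρ cos(φ), dV = ρ^2 sin(φ) dρ dφ dθ, with 0 ≤ ρ ≤ 4, 0 ≤ φ ≤ π, 0 ≤ θ ≤ 2π.

The integrand, after substitution and multiplying by the volume element, becomes (12) · ρ^2 sin(φ), so

    ∭_V (∇·F) dV = ∫_0^{2π} ∫_0^{π} ∫_0^{4} (12) · ρ^2 sin(φ) dρ dφ dθ.

Inner (ρ from 0 to 4): 256sin(φ).
Middle (φ from 0 to π): 512.
Outer (θ from 0 to 2π): 1024π.

Therefore ∯_{∂V} F · n dS = 1024π.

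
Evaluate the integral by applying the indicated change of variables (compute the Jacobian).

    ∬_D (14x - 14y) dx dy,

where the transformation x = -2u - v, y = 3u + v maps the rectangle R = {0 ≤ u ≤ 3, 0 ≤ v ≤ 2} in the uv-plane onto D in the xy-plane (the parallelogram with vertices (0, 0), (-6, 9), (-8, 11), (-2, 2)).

Compute the Jacobian determinant of (x, y) with respect to (u, v):

    ∂(x,y)/∂(u,v) = | -2  -1 | = (-2)(1) - (-1)(3) = 1.
                   | 3  1 |

Its absolute value is |J| = 1 (the area scaling factor).

Substituting x = -2u - v, y = 3u + v into the integrand,

    14x - 14y → -70u - 28v,

so the integral becomes

    ∬_R (-70u - 28v) · |J| du dv = ∫_0^3 ∫_0^2 (-70u - 28v) dv du.

Inner (v): -140u - 56.
Outer (u): -798.

Therefore ∬_D (14x - 14y) dx dy = -798.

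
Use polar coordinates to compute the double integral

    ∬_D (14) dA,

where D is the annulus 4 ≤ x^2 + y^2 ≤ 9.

The region D is 2 ≤ r ≤ 3, 0 ≤ θ ≤ 2π in polar coordinates, where x = r cos(θ), y = r sin(θ), and dA = r dr dθ.

Under the substitution, the integrand becomes 14, so

    ∬_D (14) dA = ∫_{0}^{2π} ∫_{2}^{3} (14) · r dr dθ.

Inner integral (in r): ∫_{2}^{3} (14) · r dr = 35.

Outer integral (in θ): ∫_{0}^{2π} (35) dθ = 70π.

Therefore ∬_D (14) dA = 70π.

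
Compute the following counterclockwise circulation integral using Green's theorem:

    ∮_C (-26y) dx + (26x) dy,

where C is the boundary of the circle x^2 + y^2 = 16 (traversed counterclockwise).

Green's theorem converts the closed line integral into a double integral over the enclosed region D:

    ∮_C P dx + Q dy = ∬_D (∂Q/∂x - ∂P/∂y) dA.

Here P = -26y, Q = 26x, so

    ∂Q/∂x = 26,    ∂P/∂y = -26,
    ∂Q/∂x - ∂P/∂y = 52.

D is the region x^2 + y^2 ≤ 16. Evaluating the double integral:

In polar coordinates (x = r cos θ, y = r sin θ, dA = r dr dθ) the integrand becomes 52, so

    ∬_D (52) dA = ∫_0^{2π} ∫_0^{4} (52) · r dr dθ.

Inner (r from 0 to 4): 416.
Outer (θ from 0 to 2π): 832π.

Therefore ∮_C P dx + Q dy = 832π.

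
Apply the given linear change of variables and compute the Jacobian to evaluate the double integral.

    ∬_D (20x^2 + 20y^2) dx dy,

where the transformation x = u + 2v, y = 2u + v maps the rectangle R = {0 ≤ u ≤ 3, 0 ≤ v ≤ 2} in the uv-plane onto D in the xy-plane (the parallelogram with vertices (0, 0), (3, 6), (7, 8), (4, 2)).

Compute the Jacobian determinant of (x, y) with respect to (u, v):

    ∂(x,y)/∂(u,v) = | 1  2 | = (1)(1) - (2)(2) = -3.
                   | 2  1 |

Its absolute value is |J| = 3 (the area scaling factor).

Substituting x = u + 2v, y = 2u + v into the integrand,

    20x^2 + 20y^2 → 100u^2 + 160u v + 100v^2,

so the integral becomes

    ∬_R (100u^2 + 160u v + 100v^2) · |J| du dv = ∫_0^3 ∫_0^2 (300u^2 + 480u v + 300v^2) dv du.

Inner (v): 600u^2 + 960u + 800.
Outer (u): 12120.

Therefore ∬_D (20x^2 + 20y^2) dx dy = 12120.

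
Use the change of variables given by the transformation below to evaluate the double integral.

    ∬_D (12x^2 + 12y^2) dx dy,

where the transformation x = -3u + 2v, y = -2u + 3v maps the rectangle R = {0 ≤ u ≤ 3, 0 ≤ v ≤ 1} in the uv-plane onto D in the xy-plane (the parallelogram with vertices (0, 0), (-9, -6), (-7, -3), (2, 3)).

Compute the Jacobian determinant of (x, y) with respect to (u, v):

    ∂(x,y)/∂(u,v) = | -3  2 | = (-3)(3) - (2)(-2) = -5.
                   | -2  3 |

Its absolute value is |J| = 5 (the area scaling factor).

Substituting x = -3u + 2v, y = -2u + 3v into the integrand,

    12x^2 + 12y^2 → 156u^2 - 288u v + 156v^2,

so the integral becomes

    ∬_R (156u^2 - 288u v + 156v^2) · |J| du dv = ∫_0^3 ∫_0^1 (780u^2 - 1440u v + 780v^2) dv du.

Inner (v): 780u^2 - 720u + 260.
Outer (u): 4560.

Therefore ∬_D (12x^2 + 12y^2) dx dy = 4560.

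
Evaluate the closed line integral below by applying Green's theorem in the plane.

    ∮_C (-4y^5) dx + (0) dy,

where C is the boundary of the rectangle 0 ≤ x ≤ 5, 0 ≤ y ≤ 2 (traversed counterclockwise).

Green's theorem converts the closed line integral into a double integral over the enclosed region D:

    ∮_C P dx + Q dy = ∬_D (∂Q/∂x - ∂P/∂y) dA.

Here P = -4y^5, Q = 0, so

    ∂Q/∂x = 0,    ∂P/∂y = -20y^4,
    ∂Q/∂x - ∂P/∂y = 20y^4.

D is the region 0 ≤ x ≤ 5, 0 ≤ y ≤ 2. Evaluating the double integral:

    ∬_D (20y^4) dA = ∫_0^{5} ∫_0^{2} (20y^4) dy dx.

Inner (y from 0 to 2): 128.
Outer (x from 0 to 5): 640.

Therefore ∮_C P dx + Q dy = 640.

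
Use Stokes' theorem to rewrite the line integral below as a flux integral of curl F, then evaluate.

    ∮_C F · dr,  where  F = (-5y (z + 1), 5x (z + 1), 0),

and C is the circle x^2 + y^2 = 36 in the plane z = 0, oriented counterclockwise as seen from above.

Let S be the flat disk x^2 + y^2 ≤ 36 in the plane z = 0, with upward unit normal n̂ = ẑ. By Stokes' theorem,

    ∮_C F · dr = ∬_S (∇ × F) · n̂ dS = ∬_D (curl F)_z dA,

where D is the disk x^2 + y^2 ≤ 36.

Compute the curl of F = (-5y (z + 1), 5x (z + 1), 0):
    (∇ × F)_x = ∂F_z/∂y - ∂F_y/∂z = -5x,
    (∇ × F)_y = ∂F_x/∂z - ∂F_z/∂x = -5y,
    (∇ × F)_z = ∂F_y/∂x - ∂F_x/∂y = 10z + 10.

On z = 0, (curl F)_z = 10.

Convert to polar (x = r cos θ, y = r sin θ, dA = r dr dθ); the integrand becomes 10, so

    ∬_D (curl F)_z dA = ∫_0^{2π} ∫_0^{6} (10) · r dr dθ.

Inner (r from 0 to 6): 180.
Outer (θ from 0 to 2π): 360π.

Therefore ∮_C F · dr = 360π.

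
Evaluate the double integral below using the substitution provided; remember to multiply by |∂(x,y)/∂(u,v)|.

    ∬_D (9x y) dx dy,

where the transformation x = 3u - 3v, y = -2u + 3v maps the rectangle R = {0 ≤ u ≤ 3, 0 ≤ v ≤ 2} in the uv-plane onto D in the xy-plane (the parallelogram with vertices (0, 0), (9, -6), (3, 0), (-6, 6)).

Compute the Jacobian determinant of (x, y) with respect to (u, v):

    ∂(x,y)/∂(u,v) = | 3  -3 | = (3)(3) - (-3)(-2) = 3.
                   | -2  3 |

Its absolute value is |J| = 3 (the area scaling factor).

Substituting x = 3u - 3v, y = -2u + 3v into the integrand,

    9x y → -54u^2 + 135u v - 81v^2,

so the integral becomes

    ∬_R (-54u^2 + 135u v - 81v^2) · |J| du dv = ∫_0^3 ∫_0^2 (-162u^2 + 405u v - 243v^2) dv du.

Inner (v): -324u^2 + 810u - 648.
Outer (u): -1215.

Therefore ∬_D (9x y) dx dy = -1215.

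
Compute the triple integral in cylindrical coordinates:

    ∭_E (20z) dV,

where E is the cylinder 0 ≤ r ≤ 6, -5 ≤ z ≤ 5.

In cylindrical coordinates, x = r cos(θ), y = r sin(θ), z = z, and dV = r dr dθ dz.

The integrand becomes 20z, so

    ∭_E (20z) dV = ∫_{0}^{2π} ∫_{0}^{6} ∫_{-5}^{5} (20z) · r dz dr dθ.

Inner (z): 0.
Middle (r from 0 to 6): 0.
Outer (θ): 0.

Therefore the triple integral equals 0.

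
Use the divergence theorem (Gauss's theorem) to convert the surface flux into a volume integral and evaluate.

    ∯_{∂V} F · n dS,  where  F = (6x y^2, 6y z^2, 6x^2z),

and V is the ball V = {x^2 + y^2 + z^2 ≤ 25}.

By the divergence theorem,

    ∯_{∂V} F · n dS = ∭_V (∇ · F) dV.

Compute the divergence:
    ∇ · F = ∂F_x/∂x + ∂F_y/∂y + ∂F_z/∂z = 6y^2 + 6z^2 + 6x^2 = 6x^2 + 6y^2 + 6z^2.

In spherical coordinates, x = ρ sin(φ) cos(θ), y = ρ sin(φ) sin(θ), z = ρ cos(φ), dV = ρ^2 sin(φ) dρ dφ dθ, with 0 ≤ ρ ≤ 5, 0 ≤ φ ≤ π, 0 ≤ θ ≤ 2π.

The integrand, after substitution and multiplying by the volume element, becomes (6ρ^2) · ρ^2 sin(φ), so

    ∭_V (∇·F) dV = ∫_0^{2π} ∫_0^{π} ∫_0^{5} (6ρ^2) · ρ^2 sin(φ) dρ dφ dθ.

Inner (ρ from 0 to 5): 3750sin(φ).
Middle (φ from 0 to π): 7500.
Outer (θ from 0 to 2π): 15000π.

Therefore ∯_{∂V} F · n dS = 15000π.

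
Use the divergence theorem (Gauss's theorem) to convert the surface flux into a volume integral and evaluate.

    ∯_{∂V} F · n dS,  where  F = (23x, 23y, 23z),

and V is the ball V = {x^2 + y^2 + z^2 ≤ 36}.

By the divergence theorem,

    ∯_{∂V} F · n dS = ∭_V (∇ · F) dV.

Compute the divergence:
    ∇ · F = ∂F_x/∂x + ∂F_y/∂y + ∂F_z/∂z = 23 + 23 + 23 = 69.

In spherical coordinates, x = ρ sin(φ) cos(θ), y = ρ sin(φ) sin(θ), z = ρ cos(φ), dV = ρ^2 sin(φ) dρ dφ dθ, with 0 ≤ ρ ≤ 6, 0 ≤ φ ≤ π, 0 ≤ θ ≤ 2π.

The integrand, after substitution and multiplying by the volume element, becomes (69) · ρ^2 sin(φ), so

    ∭_V (∇·F) dV = ∫_0^{2π} ∫_0^{π} ∫_0^{6} (69) · ρ^2 sin(φ) dρ dφ dθ.

Inner (ρ from 0 to 6): 4968sin(φ).
Middle (φ from 0 to π): 9936.
Outer (θ from 0 to 2π): 19872π.

Therefore ∯_{∂V} F · n dS = 19872π.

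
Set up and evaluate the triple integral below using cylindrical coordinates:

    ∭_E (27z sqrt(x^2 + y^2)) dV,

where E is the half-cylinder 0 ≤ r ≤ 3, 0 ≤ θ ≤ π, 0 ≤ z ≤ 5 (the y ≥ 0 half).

In cylindrical coordinates, x = r cos(θ), y = r sin(θ), z = z, and dV = r dr dθ dz.

The integrand becomes 27r z, so

    ∭_E (27z sqrt(x^2 + y^2)) dV = ∫_{0}^{π} ∫_{0}^{3} ∫_{0}^{5} (27r z) · r dz dr dθ.

Inner (z): 675r^2/2.
Middle (r from 0 to 3): 6075/2.
Outer (θ): 6075π/2.

Therefore the triple integral equals 6075π/2.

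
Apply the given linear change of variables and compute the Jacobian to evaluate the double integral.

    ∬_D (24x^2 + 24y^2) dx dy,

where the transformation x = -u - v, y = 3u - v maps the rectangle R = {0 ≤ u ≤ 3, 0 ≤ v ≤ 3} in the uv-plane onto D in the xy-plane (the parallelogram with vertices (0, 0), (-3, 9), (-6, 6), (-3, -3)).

Compute the Jacobian determinant of (x, y) with respect to (u, v):

    ∂(x,y)/∂(u,v) = | -1  -1 | = (-1)(-1) - (-1)(3) = 4.
                   | 3  -1 |

Its absolute value is |J| = 4 (the area scaling factor).

Substituting x = -u - v, y = 3u - v into the integrand,

    24x^2 + 24y^2 → 240u^2 - 96u v + 48v^2,

so the integral becomes

    ∬_R (240u^2 - 96u v + 48v^2) · |J| du dv = ∫_0^3 ∫_0^3 (960u^2 - 384u v + 192v^2) dv du.

Inner (v): 2880u^2 - 1728u + 1728.
Outer (u): 23328.

Therefore ∬_D (24x^2 + 24y^2) dx dy = 23328.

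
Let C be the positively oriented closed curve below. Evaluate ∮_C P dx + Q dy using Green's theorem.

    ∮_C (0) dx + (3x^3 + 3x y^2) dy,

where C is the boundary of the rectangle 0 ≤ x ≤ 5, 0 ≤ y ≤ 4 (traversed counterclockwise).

Green's theorem converts the closed line integral into a double integral over the enclosed region D:

    ∮_C P dx + Q dy = ∬_D (∂Q/∂x - ∂P/∂y) dA.

Here P = 0, Q = 3x^3 + 3x y^2, so

    ∂Q/∂x = 9x^2 + 3y^2,    ∂P/∂y = 0,
    ∂Q/∂x - ∂P/∂y = 9x^2 + 3y^2.

D is the region 0 ≤ x ≤ 5, 0 ≤ y ≤ 4. Evaluating the double integral:

    ∬_D (9x^2 + 3y^2) dA = ∫_0^{5} ∫_0^{4} (9x^2 + 3y^2) dy dx.

Inner (y from 0 to 4): 36x^2 + 64.
Outer (x from 0 to 5): 1820.

Therefore ∮_C P dx + Q dy = 1820.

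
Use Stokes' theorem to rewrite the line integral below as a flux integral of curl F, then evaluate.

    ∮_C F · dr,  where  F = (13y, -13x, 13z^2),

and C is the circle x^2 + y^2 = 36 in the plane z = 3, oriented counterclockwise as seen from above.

Let S be the flat disk x^2 + y^2 ≤ 36 in the plane z = 3, with upward unit normal n̂ = ẑ. By Stokes' theorem,

    ∮_C F · dr = ∬_S (∇ × F) · n̂ dS = ∬_D (curl F)_z dA,

where D is the disk x^2 + y^2 ≤ 36.

Compute the curl of F = (13y, -13x, 13z^2):
    (∇ × F)_x = ∂F_z/∂y - ∂F_y/∂z = 0,
    (∇ × F)_y = ∂F_x/∂z - ∂F_z/∂x = 0,
    (∇ × F)_z = ∂F_y/∂x - ∂F_x/∂y = -26.

On z = 3, (curl F)_z = -26.

Convert to polar (x = r cos θ, y = r sin θ, dA = r dr dθ); the integrand becomes -26, so

    ∬_D (curl F)_z dA = ∫_0^{2π} ∫_0^{6} (-26) · r dr dθ.

Inner (r from 0 to 6): -468.
Outer (θ from 0 to 2π): -936π.

Therefore ∮_C F · dr = -936π.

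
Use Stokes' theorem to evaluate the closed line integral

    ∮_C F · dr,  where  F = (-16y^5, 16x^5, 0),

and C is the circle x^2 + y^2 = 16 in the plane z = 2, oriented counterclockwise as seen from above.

Let S be the flat disk x^2 + y^2 ≤ 16 in the plane z = 2, with upward unit normal n̂ = ẑ. By Stokes' theorem,

    ∮_C F · dr = ∬_S (∇ × F) · n̂ dS = ∬_D (curl F)_z dA,

where D is the disk x^2 + y^2 ≤ 16.

Compute the curl of F = (-16y^5, 16x^5, 0):
    (∇ × F)_x = ∂F_z/∂y - ∂F_y/∂z = 0,
    (∇ × F)_y = ∂F_x/∂z - ∂F_z/∂x = 0,
    (∇ × F)_z = ∂F_y/∂x - ∂F_x/∂y = 80x^4 + 80y^4.

On z = 2, (curl F)_z = 80x^4 + 80y^4.

Convert to polar (x = r cos θ, y = r sin θ, dA = r dr dθ); the integrand becomes 80r^4(sin(θ)^4 + cos(θ)^4), so

    ∬_D (curl F)_z dA = ∫_0^{2π} ∫_0^{4} (80r^4(sin(θ)^4 + cos(θ)^4)) · r dr dθ.

Inner (r from 0 to 4): 163840sin(θ)^4/3 + 163840cos(θ)^4/3.
Outer (θ from 0 to 2π): 81920π.

Therefore ∮_C F · dr = 81920π.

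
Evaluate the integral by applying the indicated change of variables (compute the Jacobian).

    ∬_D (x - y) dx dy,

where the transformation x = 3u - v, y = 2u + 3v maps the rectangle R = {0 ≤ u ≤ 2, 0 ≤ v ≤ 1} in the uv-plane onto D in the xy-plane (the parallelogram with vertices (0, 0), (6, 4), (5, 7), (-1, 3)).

Compute the Jacobian determinant of (x, y) with respect to (u, v):

    ∂(x,y)/∂(u,v) = | 3  -1 | = (3)(3) - (-1)(2) = 11.
                   | 2  3 |

Its absolute value is |J| = 11 (the area scaling factor).

Substituting x = 3u - v, y = 2u + 3v into the integrand,

    x - y → u - 4v,

so the integral becomes

    ∬_R (u - 4v) · |J| du dv = ∫_0^2 ∫_0^1 (11u - 44v) dv du.

Inner (v): 11u - 22.
Outer (u): -22.

Therefore ∬_D (x - y) dx dy = -22.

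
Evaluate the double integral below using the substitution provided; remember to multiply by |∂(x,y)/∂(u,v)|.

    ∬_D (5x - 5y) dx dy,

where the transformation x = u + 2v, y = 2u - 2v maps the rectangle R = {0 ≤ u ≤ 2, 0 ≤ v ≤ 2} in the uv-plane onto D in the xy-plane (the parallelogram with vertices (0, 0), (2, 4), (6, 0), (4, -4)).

Compute the Jacobian determinant of (x, y) with respect to (u, v):

    ∂(x,y)/∂(u,v) = | 1  2 | = (1)(-2) - (2)(2) = -6.
                   | 2  -2 |

Its absolute value is |J| = 6 (the area scaling factor).

Substituting x = u + 2v, y = 2u - 2v into the integrand,

    5x - 5y → -5u + 20v,

so the integral becomes

    ∬_R (-5u + 20v) · |J| du dv = ∫_0^2 ∫_0^2 (-30u + 120v) dv du.

Inner (v): 240 - 60u.
Outer (u): 360.

Therefore ∬_D (5x - 5y) dx dy = 360.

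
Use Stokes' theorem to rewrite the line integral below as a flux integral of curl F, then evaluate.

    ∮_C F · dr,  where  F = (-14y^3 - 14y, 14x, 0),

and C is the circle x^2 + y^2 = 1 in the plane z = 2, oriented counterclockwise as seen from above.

Let S be the flat disk x^2 + y^2 ≤ 1 in the plane z = 2, with upward unit normal n̂ = ẑ. By Stokes' theorem,

    ∮_C F · dr = ∬_S (∇ × F) · n̂ dS = ∬_D (curl F)_z dA,

where D is the disk x^2 + y^2 ≤ 1.

Compute the curl of F = (-14y^3 - 14y, 14x, 0):
    (∇ × F)_x = ∂F_z/∂y - ∂F_y/∂z = 0,
    (∇ × F)_y = ∂F_x/∂z - ∂F_z/∂x = 0,
    (∇ × F)_z = ∂F_y/∂x - ∂F_x/∂y = 42y^2 + 28.

On z = 2, (curl F)_z = 42y^2 + 28.

Convert to polar (x = r cos θ, y = r sin θ, dA = r dr dθ); the integrand becomes 42r^2sin(θ)^2 + 28, so

    ∬_D (curl F)_z dA = ∫_0^{2π} ∫_0^{1} (42r^2sin(θ)^2 + 28) · r dr dθ.

Inner (r from 0 to 1): 21sin(θ)^2/2 + 14.
Outer (θ from 0 to 2π): 77π/2.

Therefore ∮_C F · dr = 77π/2.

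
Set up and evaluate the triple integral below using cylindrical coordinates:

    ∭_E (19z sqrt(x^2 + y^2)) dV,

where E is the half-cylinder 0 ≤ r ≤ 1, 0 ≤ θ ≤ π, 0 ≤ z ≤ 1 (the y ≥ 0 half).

In cylindrical coordinates, x = r cos(θ), y = r sin(θ), z = z, and dV = r dr dθ dz.

The integrand becomes 19r z, so

    ∭_E (19z sqrt(x^2 + y^2)) dV = ∫_{0}^{π} ∫_{0}^{1} ∫_{0}^{1} (19r z) · r dz dr dθ.

Inner (z): 19r^2/2.
Middle (r from 0 to 1): 19/6.
Outer (θ): 19π/6.

Therefore the triple integral equals 19π/6.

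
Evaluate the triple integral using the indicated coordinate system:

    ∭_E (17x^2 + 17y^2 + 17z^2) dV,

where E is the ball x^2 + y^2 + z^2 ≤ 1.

In spherical coordinates, x = ρ sin(φ) cos(θ), y = ρ sin(φ) sin(θ), z = ρ cos(φ), and dV = ρ^2 sin(φ) dρ dφ dθ.

The integrand becomes 17ρ^2, so

    ∭_E (17x^2 + 17y^2 + 17z^2) dV = ∫_{0}^{2π} ∫_{0}^{π} ∫_{0}^{1} (17ρ^2) · ρ^2 sin(φ) dρ dφ dθ.

Inner (ρ): 17sin(φ)/5.
Middle (φ): 34/5.
Outer (θ): 68π/5.

Therefore the triple integral equals 68π/5.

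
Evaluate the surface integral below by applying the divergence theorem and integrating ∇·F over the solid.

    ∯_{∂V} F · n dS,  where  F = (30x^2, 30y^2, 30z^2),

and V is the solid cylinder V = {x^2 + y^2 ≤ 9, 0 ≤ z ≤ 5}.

By the divergence theorem,

    ∯_{∂V} F · n dS = ∭_V (∇ · F) dV.

Compute the divergence:
    ∇ · F = ∂F_x/∂x + ∂F_y/∂y + ∂F_z/∂z = 60x + 60y + 60z.

In cylindrical coordinates, x = r cos(θ), y = r sin(θ), z = z, dV = r dr dθ dz, with 0 ≤ r ≤ 3, 0 ≤ θ ≤ 2π, 0 ≤ z ≤ 5.

The integrand, after substitution and multiplying by the volume element, becomes (60sqrt(2)r sin(θ + π/4) + 60z) · r, so

    ∭_V (∇·F) dV = ∫_0^{2π} ∫_0^{3} ∫_0^{5} (60sqrt(2)r sin(θ + π/4) + 60z) · r dz dr dθ.

Inner (z from 0 to 5): 150r (2sqrt(2)r sin(θ + π/4) + 5).
Middle (r from 0 to 3): 2700sqrt(2)sin(θ + π/4) + 3375.
Outer (θ from 0 to 2π): 6750π.

Therefore ∯_{∂V} F · n dS = 6750π.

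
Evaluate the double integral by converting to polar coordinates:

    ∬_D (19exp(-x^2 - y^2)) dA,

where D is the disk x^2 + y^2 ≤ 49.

The region D is 0 ≤ r ≤ 7, 0 ≤ θ ≤ 2π in polar coordinates, where x = r cos(θ), y = r sin(θ), and dA = r dr dθ.

Under the substitution, the integrand becomes 19exp(-r^2), so

    ∬_D (19exp(-x^2 - y^2)) dA = ∫_{0}^{2π} ∫_{0}^{7} (19exp(-r^2)) · r dr dθ.

Inner integral (in r): ∫_{0}^{7} (19exp(-r^2)) · r dr = 19/2 - 19exp(-49)/2.

Outer integral (in θ): ∫_{0}^{2π} (19/2 - 19exp(-49)/2) dθ = -19π exp(-49) + 19π.

Therefore ∬_D (19exp(-x^2 - y^2)) dA = -19π exp(-49) + 19π.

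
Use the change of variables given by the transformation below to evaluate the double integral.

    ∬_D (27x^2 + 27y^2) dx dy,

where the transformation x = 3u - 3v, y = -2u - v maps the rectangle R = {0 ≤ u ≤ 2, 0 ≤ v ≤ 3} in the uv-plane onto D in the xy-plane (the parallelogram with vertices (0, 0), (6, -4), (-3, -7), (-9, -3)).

Compute the Jacobian determinant of (x, y) with respect to (u, v):

    ∂(x,y)/∂(u,v) = | 3  -3 | = (3)(-1) - (-3)(-2) = -9.
                   | -2  -1 |

Its absolute value is |J| = 9 (the area scaling factor).

Substituting x = 3u - 3v, y = -2u - v into the integrand,

    27x^2 + 27y^2 → 351u^2 - 378u v + 270v^2,

so the integral becomes

    ∬_R (351u^2 - 378u v + 270v^2) · |J| du dv = ∫_0^2 ∫_0^3 (3159u^2 - 3402u v + 2430v^2) dv du.

Inner (v): 9477u^2 - 15309u + 21870.
Outer (u): 38394.

Therefore ∬_D (27x^2 + 27y^2) dx dy = 38394.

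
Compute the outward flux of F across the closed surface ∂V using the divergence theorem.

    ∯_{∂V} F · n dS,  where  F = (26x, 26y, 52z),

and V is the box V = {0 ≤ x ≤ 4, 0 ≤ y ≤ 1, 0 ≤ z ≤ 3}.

By the divergence theorem,

    ∯_{∂V} F · n dS = ∭_V (∇ · F) dV.

Compute the divergence:
    ∇ · F = ∂F_x/∂x + ∂F_y/∂y + ∂F_z/∂z = 26 + 26 + 52 = 104.

V is a rectangular box, so dV = dx dy dz with 0 ≤ x ≤ 4, 0 ≤ y ≤ 1, 0 ≤ z ≤ 3.

Integrate (104) over V as an iterated integral:

    ∭_V (∇·F) dV = ∫_0^{4} ∫_0^{1} ∫_0^{3} (104) dz dy dx.

Inner (z from 0 to 3): 312.
Middle (y from 0 to 1): 312.
Outer (x from 0 to 4): 1248.

Therefore ∯_{∂V} F · n dS = 1248.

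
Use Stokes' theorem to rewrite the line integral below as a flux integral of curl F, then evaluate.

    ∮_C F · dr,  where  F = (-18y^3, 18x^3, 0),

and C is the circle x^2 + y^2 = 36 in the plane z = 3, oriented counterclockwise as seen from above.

Let S be the flat disk x^2 + y^2 ≤ 36 in the plane z = 3, with upward unit normal n̂ = ẑ. By Stokes' theorem,

    ∮_C F · dr = ∬_S (∇ × F) · n̂ dS = ∬_D (curl F)_z dA,

where D is the disk x^2 + y^2 ≤ 36.

Compute the curl of F = (-18y^3, 18x^3, 0):
    (∇ × F)_x = ∂F_z/∂y - ∂F_y/∂z = 0,
    (∇ × F)_y = ∂F_x/∂z - ∂F_z/∂x = 0,
    (∇ × F)_z = ∂F_y/∂x - ∂F_x/∂y = 54x^2 + 54y^2.

On z = 3, (curl F)_z = 54x^2 + 54y^2.

Convert to polar (x = r cos θ, y = r sin θ, dA = r dr dθ); the integrand becomes 54r^2, so

    ∬_D (curl F)_z dA = ∫_0^{2π} ∫_0^{6} (54r^2) · r dr dθ.

Inner (r from 0 to 6): 17496.
Outer (θ from 0 to 2π): 34992π.

Therefore ∮_C F · dr = 34992π.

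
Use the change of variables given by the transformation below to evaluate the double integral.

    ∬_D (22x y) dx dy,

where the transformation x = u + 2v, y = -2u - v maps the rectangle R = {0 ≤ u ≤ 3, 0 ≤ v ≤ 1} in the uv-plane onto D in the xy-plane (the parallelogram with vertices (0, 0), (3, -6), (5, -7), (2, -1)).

Compute the Jacobian determinant of (x, y) with respect to (u, v):

    ∂(x,y)/∂(u,v) = | 1  2 | = (1)(-1) - (2)(-2) = 3.
                   | -2  -1 |

Its absolute value is |J| = 3 (the area scaling factor).

Substituting x = u + 2v, y = -2u - v into the integrand,

    22x y → -44u^2 - 110u v - 44v^2,

so the integral becomes

    ∬_R (-44u^2 - 110u v - 44v^2) · |J| du dv = ∫_0^3 ∫_0^1 (-132u^2 - 330u v - 132v^2) dv du.

Inner (v): -132u^2 - 165u - 44.
Outer (u): -4125/2.

Therefore ∬_D (22x y) dx dy = -4125/2.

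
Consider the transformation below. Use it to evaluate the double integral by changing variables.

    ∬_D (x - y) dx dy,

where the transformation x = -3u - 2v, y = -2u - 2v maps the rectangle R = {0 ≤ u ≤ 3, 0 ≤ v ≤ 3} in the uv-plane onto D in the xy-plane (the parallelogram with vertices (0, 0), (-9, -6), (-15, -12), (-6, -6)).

Compute the Jacobian determinant of (x, y) with respect to (u, v):

    ∂(x,y)/∂(u,v) = | -3  -2 | = (-3)(-2) - (-2)(-2) = 2.
                   | -2  -2 |

Its absolute value is |J| = 2 (the area scaling factor).

Substituting x = -3u - 2v, y = -2u - 2v into the integrand,

    x - y → -u,

so the integral becomes

    ∬_R (-u) · |J| du dv = ∫_0^3 ∫_0^3 (-2u) dv du.

Inner (v): -6u.
Outer (u): -27.

Therefore ∬_D (x - y) dx dy = -27.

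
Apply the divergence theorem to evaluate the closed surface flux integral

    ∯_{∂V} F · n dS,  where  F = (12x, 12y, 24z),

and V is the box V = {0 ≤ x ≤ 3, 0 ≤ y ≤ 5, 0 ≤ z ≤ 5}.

By the divergence theorem,

    ∯_{∂V} F · n dS = ∭_V (∇ · F) dV.

Compute the divergence:
    ∇ · F = ∂F_x/∂x + ∂F_y/∂y + ∂F_z/∂z = 12 + 12 + 24 = 48.

V is a rectangular box, so dV = dx dy dz with 0 ≤ x ≤ 3, 0 ≤ y ≤ 5, 0 ≤ z ≤ 5.

Integrate (48) over V as an iterated integral:

    ∭_V (∇·F) dV = ∫_0^{3} ∫_0^{5} ∫_0^{5} (48) dz dy dx.

Inner (z from 0 to 5): 240.
Middle (y from 0 to 5): 1200.
Outer (x from 0 to 3): 3600.

Therefore ∯_{∂V} F · n dS = 3600.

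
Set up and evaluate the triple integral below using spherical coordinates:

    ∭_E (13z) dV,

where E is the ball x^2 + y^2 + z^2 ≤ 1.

In spherical coordinates, x = ρ sin(φ) cos(θ), y = ρ sin(φ) sin(θ), z = ρ cos(φ), and dV = ρ^2 sin(φ) dρ dφ dθ.

The integrand becomes 13ρ cos(φ), so

    ∭_E (13z) dV = ∫_{0}^{2π} ∫_{0}^{π} ∫_{0}^{1} (13ρ cos(φ)) · ρ^2 sin(φ) dρ dφ dθ.

Inner (ρ): 13sin(2φ)/8.
Middle (φ): 0.
Outer (θ): 0.

Therefore the triple integral equals 0.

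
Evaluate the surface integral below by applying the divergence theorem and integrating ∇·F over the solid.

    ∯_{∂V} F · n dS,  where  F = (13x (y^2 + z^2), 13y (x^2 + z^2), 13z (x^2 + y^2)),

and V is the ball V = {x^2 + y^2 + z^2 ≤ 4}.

By the divergence theorem,

    ∯_{∂V} F · n dS = ∭_V (∇ · F) dV.

Compute the divergence:
    ∇ · F = ∂F_x/∂x + ∂F_y/∂y + ∂F_z/∂z = 13y^2 + 13z^2 + 13x^2 + 13z^2 + 13x^2 + 13y^2 = 26x^2 + 26y^2 + 26z^2.

In spherical coordinates, x = ρ sin(φ) cos(θ), y = ρ sin(φ) sin(θ), z = ρ cos(φ), dV = ρ^2 sin(φ) dρ dφ dθ, with 0 ≤ ρ ≤ 2, 0 ≤ φ ≤ π, 0 ≤ θ ≤ 2π.

The integrand, after substitution and multiplying by the volume element, becomes (26ρ^2) · ρ^2 sin(φ), so

    ∭_V (∇·F) dV = ∫_0^{2π} ∫_0^{π} ∫_0^{2} (26ρ^2) · ρ^2 sin(φ) dρ dφ dθ.

Inner (ρ from 0 to 2): 832sin(φ)/5.
Middle (φ from 0 to π): 1664/5.
Outer (θ from 0 to 2π): 3328π/5.

Therefore ∯_{∂V} F · n dS = 3328π/5.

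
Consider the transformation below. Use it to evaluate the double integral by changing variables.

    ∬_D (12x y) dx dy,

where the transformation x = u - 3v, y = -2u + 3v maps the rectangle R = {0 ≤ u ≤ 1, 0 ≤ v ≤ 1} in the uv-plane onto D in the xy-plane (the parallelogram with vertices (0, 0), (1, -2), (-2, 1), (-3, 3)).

Compute the Jacobian determinant of (x, y) with respect to (u, v):

    ∂(x,y)/∂(u,v) = | 1  -3 | = (1)(3) - (-3)(-2) = -3.
                   | -2  3 |

Its absolute value is |J| = 3 (the area scaling factor).

Substituting x = u - 3v, y = -2u + 3v into the integrand,

    12x y → -24u^2 + 108u v - 108v^2,

so the integral becomes

    ∬_R (-24u^2 + 108u v - 108v^2) · |J| du dv = ∫_0^1 ∫_0^1 (-72u^2 + 324u v - 324v^2) dv du.

Inner (v): -72u^2 + 162u - 108.
Outer (u): -51.

Therefore ∬_D (12x y) dx dy = -51.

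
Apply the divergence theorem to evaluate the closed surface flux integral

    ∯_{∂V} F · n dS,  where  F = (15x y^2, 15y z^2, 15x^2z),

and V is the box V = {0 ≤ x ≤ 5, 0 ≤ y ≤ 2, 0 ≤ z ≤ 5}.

By the divergence theorem,

    ∯_{∂V} F · n dS = ∭_V (∇ · F) dV.

Compute the divergence:
    ∇ · F = ∂F_x/∂x + ∂F_y/∂y + ∂F_z/∂z = 15y^2 + 15z^2 + 15x^2 = 15x^2 + 15y^2 + 15z^2.

V is a rectangular box, so dV = dx dy dz with 0 ≤ x ≤ 5, 0 ≤ y ≤ 2, 0 ≤ z ≤ 5.

Integrate (15x^2 + 15y^2 + 15z^2) over V as an iterated integral:

    ∭_V (∇·F) dV = ∫_0^{5} ∫_0^{2} ∫_0^{5} (15x^2 + 15y^2 + 15z^2) dz dy dx.

Inner (z from 0 to 5): 75x^2 + 75y^2 + 625.
Middle (y from 0 to 2): 150x^2 + 1450.
Outer (x from 0 to 5): 13500.

Therefore ∯_{∂V} F · n dS = 13500.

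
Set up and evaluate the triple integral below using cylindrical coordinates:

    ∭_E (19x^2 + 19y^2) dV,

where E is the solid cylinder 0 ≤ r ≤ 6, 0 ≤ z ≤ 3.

In cylindrical coordinates, x = r cos(θ), y = r sin(θ), z = z, and dV = r dr dθ dz.

The integrand becomes 19r^2, so

    ∭_E (19x^2 + 19y^2) dV = ∫_{0}^{2π} ∫_{0}^{6} ∫_{0}^{3} (19r^2) · r dz dr dθ.

Inner (z): 57r^3.
Middle (r from 0 to 6): 18468.
Outer (θ): 36936π.

Therefore the triple integral equals 36936π.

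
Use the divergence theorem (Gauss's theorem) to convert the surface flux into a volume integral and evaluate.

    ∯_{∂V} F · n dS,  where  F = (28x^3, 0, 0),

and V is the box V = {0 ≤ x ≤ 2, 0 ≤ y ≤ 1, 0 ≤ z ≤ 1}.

By the divergence theorem,

    ∯_{∂V} F · n dS = ∭_V (∇ · F) dV.

Compute the divergence:
    ∇ · F = ∂F_x/∂x + ∂F_y/∂y + ∂F_z/∂z = 84x^2 + 0 + 0 = 84x^2.

V is a rectangular box, so dV = dx dy dz with 0 ≤ x ≤ 2, 0 ≤ y ≤ 1, 0 ≤ z ≤ 1.

Integrate (84x^2) over V as an iterated integral:

    ∭_V (∇·F) dV = ∫_0^{2} ∫_0^{1} ∫_0^{1} (84x^2) dz dy dx.

Inner (z from 0 to 1): 84x^2.
Middle (y from 0 to 1): 84x^2.
Outer (x from 0 to 2): 224.

Therefore ∯_{∂V} F · n dS = 224.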